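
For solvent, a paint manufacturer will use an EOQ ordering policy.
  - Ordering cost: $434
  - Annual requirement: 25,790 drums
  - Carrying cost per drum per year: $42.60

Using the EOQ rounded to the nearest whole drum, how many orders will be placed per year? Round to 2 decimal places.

35.57 orders per year

2DS/H = 2·25,790·434/42.6 = 525,486.38
EOQ = √525,486.38 ≈ 724.90 → Q = 725
Orders per year = D/Q = 25,790 / 725 = 35.572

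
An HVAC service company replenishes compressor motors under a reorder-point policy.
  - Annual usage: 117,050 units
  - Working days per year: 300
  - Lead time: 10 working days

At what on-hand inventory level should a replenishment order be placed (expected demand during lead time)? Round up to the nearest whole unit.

Daily demand d = 117,050 / 300 = 390.167 units/day
Demand during lead time = 390.167 × 10 = 3,901.67
Reorder point = 3,901.67 → round up

3,902 units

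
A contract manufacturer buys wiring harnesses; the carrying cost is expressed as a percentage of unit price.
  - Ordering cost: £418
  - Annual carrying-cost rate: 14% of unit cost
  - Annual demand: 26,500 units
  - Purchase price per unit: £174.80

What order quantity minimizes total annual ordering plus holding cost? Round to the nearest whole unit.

Holding cost per unit per year: H = 14% × £174.8 = £24.4720
2DS/H = 2·26,500·418/24.472 = 905,279.50
EOQ = √905,279.50 ≈ 951.46

951 units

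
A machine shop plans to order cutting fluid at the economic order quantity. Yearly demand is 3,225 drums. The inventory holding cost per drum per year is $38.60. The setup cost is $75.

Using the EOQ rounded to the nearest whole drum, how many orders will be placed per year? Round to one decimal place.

2DS/H = 2·3,225·75/38.6 = 12,532.38
EOQ = √12,532.38 ≈ 111.95 → Q = 112
Orders per year = D/Q = 3,225 / 112 = 28.795

28.8 orders per year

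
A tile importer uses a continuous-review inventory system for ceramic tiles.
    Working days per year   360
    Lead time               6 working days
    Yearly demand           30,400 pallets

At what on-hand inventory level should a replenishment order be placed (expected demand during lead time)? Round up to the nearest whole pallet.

507 pallets

Daily demand d = 30,400 / 360 = 84.444 pallets/day
Demand during lead time = 84.444 × 6 = 506.67
Reorder point = 506.67 → round up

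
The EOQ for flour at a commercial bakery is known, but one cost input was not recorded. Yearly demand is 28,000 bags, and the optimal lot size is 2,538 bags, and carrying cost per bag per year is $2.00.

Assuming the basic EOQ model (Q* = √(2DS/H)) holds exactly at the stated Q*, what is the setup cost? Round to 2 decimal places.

$230.05

From Q* = √(2DS/H) ⇒ Q*² = 2DS/H.
S = Q²H / (2D) = 2,538² × 2 / (2 × 28,000) = 230.0516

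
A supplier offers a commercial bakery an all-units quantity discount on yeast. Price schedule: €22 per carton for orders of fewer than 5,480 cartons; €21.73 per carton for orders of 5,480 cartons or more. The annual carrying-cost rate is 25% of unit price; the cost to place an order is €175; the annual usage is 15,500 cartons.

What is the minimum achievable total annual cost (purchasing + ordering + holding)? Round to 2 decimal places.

H₁ = 25%×€22 = €5.5000;  H₂ = 25%×€21.73 = €5.4325
EOQ₁ = √(2×15,500×175/5.5000) = 993.16  (< 5,480, feasible at tier 1)
EOQ₂ = √(2×15,500×175/5.4325) = 999.31  (< 5,480 → use Q = 5,480 at tier-2 price)
TC(tier 1 (EOQ₁), Q≈993.2) = €346,462.37
TC(tier 2, Q≈5,480.0) = €352,195.03
Minimum at tier 1 (EOQ₁): €346,462.37

€346,462.37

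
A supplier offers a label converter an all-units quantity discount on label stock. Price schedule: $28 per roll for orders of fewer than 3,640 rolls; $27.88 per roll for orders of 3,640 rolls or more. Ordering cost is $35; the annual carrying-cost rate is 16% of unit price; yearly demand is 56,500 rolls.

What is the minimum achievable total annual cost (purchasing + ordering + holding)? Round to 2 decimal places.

$1,583,881.93

H₁ = 16%×$28 = $4.4800;  H₂ = 16%×$27.88 = $4.4608
EOQ₁ = √(2×56,500×35/4.4800) = 939.58  (< 3,640, feasible at tier 1)
EOQ₂ = √(2×56,500×35/4.4608) = 941.60  (< 3,640 → use Q = 3,640 at tier-2 price)
TC(tier 1 (EOQ₁), Q≈939.6) = $1,586,209.32
TC(tier 2, Q≈3,640.0) = $1,583,881.93
Minimum at tier 2: $1,583,881.93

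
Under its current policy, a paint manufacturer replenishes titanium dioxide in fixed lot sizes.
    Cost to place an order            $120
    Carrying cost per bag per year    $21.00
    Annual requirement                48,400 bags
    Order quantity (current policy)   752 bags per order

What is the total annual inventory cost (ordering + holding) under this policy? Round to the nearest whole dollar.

$15,619

Ordering: D/Q × S = 48,400/752 × $120 = $7,723.40
Holding:  Q/2 × H = 752/2 × $21 = $7,896.00
Total = $7,723.40 + $7,896.00 = $15,619.40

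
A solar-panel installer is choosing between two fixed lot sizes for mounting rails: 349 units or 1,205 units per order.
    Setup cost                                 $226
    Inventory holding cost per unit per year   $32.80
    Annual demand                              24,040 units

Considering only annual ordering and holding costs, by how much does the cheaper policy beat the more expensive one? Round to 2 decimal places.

Annual cost at Q: ordering D·S/Q plus holding Q·H/2.
TC(349) = (24,040/349)×226 + (349/2)×32.8 = $21,291.05
TC(1,205) = (24,040/1,205)×226 + (1,205/2)×32.8 = $24,270.75
Cheaper: Q = 349.  Difference = $2,979.70

$2,979.70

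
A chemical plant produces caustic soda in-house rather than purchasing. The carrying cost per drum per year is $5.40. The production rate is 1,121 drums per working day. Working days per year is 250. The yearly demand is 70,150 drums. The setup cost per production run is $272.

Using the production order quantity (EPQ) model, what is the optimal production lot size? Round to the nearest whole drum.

3,070 drums

Daily demand d = 70,150/250 = 280.600; p = 1121; 1 − d/p = 0.74969
EPQ = √(2DS / (H(1 − d/p)))
    = √(2 × 70,150 × 272 / (5.4 × 0.74969)) ≈ 3,070.27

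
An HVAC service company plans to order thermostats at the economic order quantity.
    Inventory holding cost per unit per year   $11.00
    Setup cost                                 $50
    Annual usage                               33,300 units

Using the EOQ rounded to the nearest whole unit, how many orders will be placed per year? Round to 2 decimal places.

EOQ = √(2DS/H) = √(2 × 33,300 × 50 / 11)
    = √(302,727.27) ≈ 550.21 → Q = 550
Orders per year = D/Q = 33,300 / 550 = 60.545

60.55 orders per year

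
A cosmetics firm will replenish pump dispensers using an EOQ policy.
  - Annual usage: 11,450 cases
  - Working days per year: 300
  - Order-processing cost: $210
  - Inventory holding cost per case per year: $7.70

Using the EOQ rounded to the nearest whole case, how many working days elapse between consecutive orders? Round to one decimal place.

20.7 days

Optimal lot size Q* = (2 × 11,450 × $210 / $7.7)^½ ≈ 790.28 → Q = 790 cases
Cycle time = (working days × Q)/D = (300 × 790) / 11,450 = 20.699 days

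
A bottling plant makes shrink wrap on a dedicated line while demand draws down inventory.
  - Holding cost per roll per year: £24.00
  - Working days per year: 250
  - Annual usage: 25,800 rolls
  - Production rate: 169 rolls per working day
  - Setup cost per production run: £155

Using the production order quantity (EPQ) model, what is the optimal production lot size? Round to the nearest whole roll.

d = 25,800/250 = 103.2000 rolls/day;  effective holding cost H(1 − d/p) = 24·(1 − 103.2000/169) = 9.34438
Q* = √(2DS / H_eff) = √(2·25,800·155 / 9.34438) ≈ 925.16

925 rolls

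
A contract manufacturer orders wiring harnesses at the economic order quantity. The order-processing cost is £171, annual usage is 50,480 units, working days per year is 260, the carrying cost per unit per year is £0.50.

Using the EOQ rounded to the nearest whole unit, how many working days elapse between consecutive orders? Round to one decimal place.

Q* = √(2·D·S / H) = √(2·50,480·171 / 0.5) = √34,528,320.0 ≈ 5,876.08 → Q = 5,876 units
Days between orders = 260 / (D/Q) = 260 / 8.591 ≈ 30.265

30.3 days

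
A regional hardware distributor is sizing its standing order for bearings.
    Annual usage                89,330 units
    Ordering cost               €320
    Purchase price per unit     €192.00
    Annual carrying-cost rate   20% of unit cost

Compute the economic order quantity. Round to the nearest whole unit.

Holding cost per unit per year: H = 20% × €192 = €38.4000
EOQ = √(2DS/H) = √(2 × 89,330 × 320 / 38.4)
    = √(1,488,833.33) ≈ 1,220.18

1,220 units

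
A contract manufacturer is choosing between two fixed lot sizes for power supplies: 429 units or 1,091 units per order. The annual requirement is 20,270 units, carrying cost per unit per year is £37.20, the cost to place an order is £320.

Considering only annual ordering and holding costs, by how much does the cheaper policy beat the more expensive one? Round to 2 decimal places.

For each Q, cost = (D/Q)·S + (Q/2)·H.
TC(429) = (20,270/429)×320 + (429/2)×37.2 = £23,099.21
TC(1,091) = (20,270/1,091)×320 + (1,091/2)×37.2 = £26,237.97
Cheaper: Q = 429.  Difference = £3,138.76

£3,138.76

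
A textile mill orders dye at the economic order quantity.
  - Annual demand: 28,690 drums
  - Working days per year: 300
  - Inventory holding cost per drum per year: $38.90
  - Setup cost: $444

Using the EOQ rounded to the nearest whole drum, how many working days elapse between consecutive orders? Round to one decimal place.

Q* = √(2·D·S / H) = √(2·28,690·444 / 38.9) = √654,928.5 ≈ 809.28 → Q = 809 drums
Days between orders = 300 / (D/Q) = 300 / 35.464 ≈ 8.459

8.5 days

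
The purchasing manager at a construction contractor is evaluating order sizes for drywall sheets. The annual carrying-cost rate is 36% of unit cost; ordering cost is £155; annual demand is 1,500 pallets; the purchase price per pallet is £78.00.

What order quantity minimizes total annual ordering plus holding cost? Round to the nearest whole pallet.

129 pallets

Holding cost per pallet per year: H = 36% × £78 = £28.0800
Q* = √(2·D·S / H) = √(2·1,500·155 / 28.08) = √16,559.8 ≈ 128.68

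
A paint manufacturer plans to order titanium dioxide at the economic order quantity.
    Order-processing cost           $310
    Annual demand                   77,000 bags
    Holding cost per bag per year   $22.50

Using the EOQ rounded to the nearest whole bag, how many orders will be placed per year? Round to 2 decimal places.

Optimal lot size Q* = (2 × 77,000 × $310 / $22.5)^½ ≈ 1,456.63 → Q = 1,457
Orders per year = D/Q = 77,000 / 1,457 = 52.848

52.85 orders per year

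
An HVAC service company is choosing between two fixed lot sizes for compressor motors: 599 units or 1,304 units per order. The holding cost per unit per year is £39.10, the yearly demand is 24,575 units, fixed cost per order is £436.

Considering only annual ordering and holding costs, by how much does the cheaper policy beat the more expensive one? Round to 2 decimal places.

£4,111.90

TC(Q) = (D/Q)S + (Q/2)H
TC(599) = (24,575/599)×436 + (599/2)×39.1 = £29,598.10
TC(1,304) = (24,575/1,304)×436 + (1,304/2)×39.1 = £33,709.99
Lots of 599 are cheaper by £4,111.90.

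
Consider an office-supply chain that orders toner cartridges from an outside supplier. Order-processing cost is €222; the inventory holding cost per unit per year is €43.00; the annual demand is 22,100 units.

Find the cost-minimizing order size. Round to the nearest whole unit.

478 units

EOQ = √(2DS/H) = √(2 × 22,100 × 222 / 43)
    = √(228,195.35) ≈ 477.70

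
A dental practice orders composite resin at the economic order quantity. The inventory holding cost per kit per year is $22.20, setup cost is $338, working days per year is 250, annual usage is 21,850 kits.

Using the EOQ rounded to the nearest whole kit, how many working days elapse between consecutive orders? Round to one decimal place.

9.3 days

2DS/H = 2·21,850·338/22.2 = 665,342.34
EOQ = √665,342.34 ≈ 815.69 → Q = 816 kits
Days between orders = 250 / (D/Q) = 250 / 26.777 ≈ 9.336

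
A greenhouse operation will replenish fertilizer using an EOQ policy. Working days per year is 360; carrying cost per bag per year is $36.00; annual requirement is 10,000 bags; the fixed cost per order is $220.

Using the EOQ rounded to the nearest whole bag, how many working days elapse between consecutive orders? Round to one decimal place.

12.6 days

Optimal lot size Q* = (2 × 10,000 × $220 / $36)^½ ≈ 349.60 → Q = 350 bags
Days between orders = 360 / (D/Q) = 360 / 28.571 ≈ 12.600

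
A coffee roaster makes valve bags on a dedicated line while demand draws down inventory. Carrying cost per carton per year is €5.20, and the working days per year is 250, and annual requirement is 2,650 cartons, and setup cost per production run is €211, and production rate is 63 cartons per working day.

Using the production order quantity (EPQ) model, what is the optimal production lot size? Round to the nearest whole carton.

508 cartons

d = 2,650/250 = 10.6000 cartons/day;  effective holding cost H(1 − d/p) = 5.2·(1 − 10.6000/63) = 4.32508
Q* = √(2DS / H_eff) = √(2·2,650·211 / 4.32508) ≈ 508.49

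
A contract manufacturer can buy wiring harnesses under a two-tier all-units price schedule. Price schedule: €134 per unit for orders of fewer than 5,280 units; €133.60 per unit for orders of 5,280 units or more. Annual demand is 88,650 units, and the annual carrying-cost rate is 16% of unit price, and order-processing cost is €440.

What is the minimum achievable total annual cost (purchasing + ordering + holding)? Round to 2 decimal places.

€11,907,460.14

H₁ = 16%×€134 = €21.4400;  H₂ = 16%×€133.60 = €21.3760
EOQ₁ = √(2×88,650×440/21.4400) = 1,907.52  (< 5,280, feasible at tier 1)
EOQ₂ = √(2×88,650×440/21.3760) = 1,910.37  (< 5,280 → use Q = 5,280 at tier-2 price)
TC(tier 1 (EOQ₁), Q≈1,907.5) = €11,919,997.15
TC(tier 2, Q≈5,280.0) = €11,907,460.14
Minimum at tier 2: €11,907,460.14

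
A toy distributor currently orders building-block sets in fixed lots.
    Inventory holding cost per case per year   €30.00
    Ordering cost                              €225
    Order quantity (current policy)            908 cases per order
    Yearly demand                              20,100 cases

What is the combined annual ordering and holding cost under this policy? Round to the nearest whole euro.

€18,601

Orders/yr = 20,100/908 = 22.137; ordering cost = 22.137 × €225 = €4,980.73
Average inventory = 908/2 = 454; holding cost = 454 × €30 = €13,620.00
Total = €4,980.73 + €13,620.00 = €18,600.73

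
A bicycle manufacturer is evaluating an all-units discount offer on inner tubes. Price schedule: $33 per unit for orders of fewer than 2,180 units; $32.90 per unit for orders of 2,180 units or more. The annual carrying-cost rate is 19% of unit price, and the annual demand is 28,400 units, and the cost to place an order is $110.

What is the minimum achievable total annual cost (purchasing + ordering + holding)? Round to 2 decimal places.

H₁ = 19%×$33 = $6.2700;  H₂ = 19%×$32.90 = $6.2510
EOQ₁ = √(2×28,400×110/6.2700) = 998.24  (< 2,180, feasible at tier 1)
EOQ₂ = √(2×28,400×110/6.2510) = 999.76  (< 2,180 → use Q = 2,180 at tier-2 price)
TC(tier 1 (EOQ₁), Q≈998.2) = $943,458.99
TC(tier 2, Q≈2,180.0) = $942,606.62
Minimum at tier 2: $942,606.62

$942,606.62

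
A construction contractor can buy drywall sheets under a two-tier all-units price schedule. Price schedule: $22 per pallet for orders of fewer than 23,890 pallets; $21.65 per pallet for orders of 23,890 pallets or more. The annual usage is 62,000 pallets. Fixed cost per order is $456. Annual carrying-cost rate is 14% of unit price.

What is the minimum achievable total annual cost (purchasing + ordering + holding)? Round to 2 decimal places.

H₁ = 14%×$22 = $3.0800;  H₂ = 14%×$21.65 = $3.0310
EOQ₁ = √(2×62,000×456/3.0800) = 4,284.68  (< 23,890, feasible at tier 1)
EOQ₂ = √(2×62,000×456/3.0310) = 4,319.17  (< 23,890 → use Q = 23,890 at tier-2 price)
TC(tier 1 (EOQ₁), Q≈4,284.7) = $1,377,196.80
TC(tier 2, Q≈23,890.0) = $1,379,688.72
Minimum at tier 1 (EOQ₁): $1,377,196.80

$1,377,196.80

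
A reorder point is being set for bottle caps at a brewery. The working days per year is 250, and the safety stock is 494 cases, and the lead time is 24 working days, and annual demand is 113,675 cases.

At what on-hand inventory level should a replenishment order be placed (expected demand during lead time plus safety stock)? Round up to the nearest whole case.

Daily demand d = 113,675 / 250 = 454.700 cases/day
Demand during lead time = 454.700 × 24 = 10,912.80
Reorder point = 10,912.80 + 494 = 11,406.80 → round up

11,407 cases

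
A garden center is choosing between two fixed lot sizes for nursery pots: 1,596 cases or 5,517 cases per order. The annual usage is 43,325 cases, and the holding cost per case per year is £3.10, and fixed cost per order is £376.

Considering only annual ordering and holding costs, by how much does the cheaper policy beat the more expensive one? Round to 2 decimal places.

£1,176.61

TC(Q) = (D/Q)S + (Q/2)H
TC(1,596) = (43,325/1,596)×376 + (1,596/2)×3.1 = £12,680.69
TC(5,517) = (43,325/5,517)×376 + (5,517/2)×3.1 = £11,504.08
Lots of 5,517 are cheaper by £1,176.61.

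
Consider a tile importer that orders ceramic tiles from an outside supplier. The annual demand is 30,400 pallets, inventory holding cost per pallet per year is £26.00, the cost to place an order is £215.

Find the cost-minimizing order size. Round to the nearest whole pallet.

Q* = √(2·D·S / H) = √(2·30,400·215 / 26) = √502,769.2 ≈ 709.06

709 pallets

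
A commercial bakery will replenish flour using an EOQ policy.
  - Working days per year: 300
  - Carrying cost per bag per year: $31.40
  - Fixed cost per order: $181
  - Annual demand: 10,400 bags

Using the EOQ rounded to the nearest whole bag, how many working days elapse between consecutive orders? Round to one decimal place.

10.0 days

Q* = √(2·D·S / H) = √(2·10,400·181 / 31.4) = √119,898.1 ≈ 346.26 → Q = 346 bags
T = Q/D × 300 days = 346/10,400 × 300 = 9.981 days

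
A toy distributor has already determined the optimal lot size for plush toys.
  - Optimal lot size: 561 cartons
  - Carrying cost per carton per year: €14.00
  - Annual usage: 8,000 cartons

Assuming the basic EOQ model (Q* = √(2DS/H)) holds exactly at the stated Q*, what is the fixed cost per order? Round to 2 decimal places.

Since Q* = (2DS/H)^½, squaring gives Q*²·H = 2DS.
S = Q²H / (2D) = 561² × 14 / (2 × 8,000) = 275.3809

€275.38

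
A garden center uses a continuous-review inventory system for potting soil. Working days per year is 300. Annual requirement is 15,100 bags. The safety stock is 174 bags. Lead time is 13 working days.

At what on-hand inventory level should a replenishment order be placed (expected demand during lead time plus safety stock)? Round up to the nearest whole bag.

Daily demand d = 15,100 / 300 = 50.333 bags/day
Demand during lead time = 50.333 × 13 = 654.33
Reorder point = 654.33 + 174 = 828.33 → round up

829 bags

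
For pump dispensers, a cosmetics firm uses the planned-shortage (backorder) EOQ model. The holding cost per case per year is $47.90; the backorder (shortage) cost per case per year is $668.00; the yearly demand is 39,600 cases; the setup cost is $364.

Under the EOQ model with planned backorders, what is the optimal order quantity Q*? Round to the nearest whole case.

803 cases

Basic EOQ = √(2·39,600·364/47.9) = 775.792
Backorder adjustment √((H+b)/b) = √((47.9+668)/668) = 1.0352
Q* = 775.792 × 1.0352 ≈ 803.13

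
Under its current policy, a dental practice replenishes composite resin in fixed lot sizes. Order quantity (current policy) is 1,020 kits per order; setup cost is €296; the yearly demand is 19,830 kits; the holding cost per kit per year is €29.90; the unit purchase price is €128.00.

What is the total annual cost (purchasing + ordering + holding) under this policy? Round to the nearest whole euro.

Annual ordering cost = (D/Q)·S = (19,830/1,020) × 296 = €5,754.59
Annual holding cost  = (Q/2)·H = (1,020/2) × 29.9 = €15,249.00
Purchase cost = D·C = 19,830 × 128 = €2,538,240.00
Total = €5,754.59 + €15,249.00 + €2,538,240.00 = €2,559,243.59

€2,559,244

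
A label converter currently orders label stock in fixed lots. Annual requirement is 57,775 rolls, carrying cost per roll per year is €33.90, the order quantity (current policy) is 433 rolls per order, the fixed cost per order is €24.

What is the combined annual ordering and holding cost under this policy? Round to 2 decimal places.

Orders/yr = 57,775/433 = 133.430; ordering cost = 133.430 × €24 = €3,202.31
Average inventory = 433/2 = 216.5; holding cost = 216.5 × €33.9 = €7,339.35
Total = €3,202.31 + €7,339.35 = €10,541.66

€10,541.66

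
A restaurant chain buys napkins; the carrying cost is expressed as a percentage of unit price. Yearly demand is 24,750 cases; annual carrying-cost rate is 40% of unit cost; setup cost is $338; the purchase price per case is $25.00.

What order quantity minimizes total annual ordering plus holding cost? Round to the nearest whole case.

1,293 cases

Holding cost per case per year: H = 40% × $25 = $10.0000
Optimal lot size Q* = (2 × 24,750 × $338 / $10)^½ ≈ 1,293.48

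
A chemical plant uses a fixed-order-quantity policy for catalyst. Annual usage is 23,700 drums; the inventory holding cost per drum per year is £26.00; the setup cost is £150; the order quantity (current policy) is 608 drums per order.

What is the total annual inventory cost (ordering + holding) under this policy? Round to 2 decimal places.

Ordering: D/Q × S = 23,700/608 × £150 = £5,847.04
Holding:  Q/2 × H = 608/2 × £26 = £7,904.00
Total = £5,847.04 + £7,904.00 = £13,751.04

£13,751.04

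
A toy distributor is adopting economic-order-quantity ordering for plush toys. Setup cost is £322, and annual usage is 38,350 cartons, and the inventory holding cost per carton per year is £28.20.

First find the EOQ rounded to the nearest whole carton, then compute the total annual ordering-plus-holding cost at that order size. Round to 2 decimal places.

2DS/H = 2·38,350·322/28.2 = 875,794.33
EOQ = √875,794.33 ≈ 935.84 → Q = 936 cartons
Orders/yr = 38,350/936 = 40.972; ordering cost = 40.972 × £322 = £13,193.06
Average inventory = 936/2 = 468; holding cost = 468 × £28.2 = £13,197.60
Total = £13,193.06 + £13,197.60 = £26,390.66

£26,390.66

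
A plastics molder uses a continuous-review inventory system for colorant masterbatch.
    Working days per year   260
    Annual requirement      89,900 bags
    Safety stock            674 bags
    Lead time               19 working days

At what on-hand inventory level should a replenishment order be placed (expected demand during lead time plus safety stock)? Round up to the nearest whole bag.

Daily demand d = 89,900 / 260 = 345.769 bags/day
Demand during lead time = 345.769 × 19 = 6,569.62
Reorder point = 6,569.62 + 674 = 7,243.62 → round up

7,244 bags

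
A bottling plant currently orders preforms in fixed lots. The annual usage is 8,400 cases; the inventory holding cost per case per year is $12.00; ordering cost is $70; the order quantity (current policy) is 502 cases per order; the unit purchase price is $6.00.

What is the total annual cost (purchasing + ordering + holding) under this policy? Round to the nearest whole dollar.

Orders/yr = 8,400/502 = 16.733; ordering cost = 16.733 × $70 = $1,171.31
Average inventory = 502/2 = 251; holding cost = 251 × $12 = $3,012.00
Purchase cost = D·C = 8,400 × 6 = $50,400.00
Total = $1,171.31 + $3,012.00 + $50,400.00 = $54,583.31

$54,583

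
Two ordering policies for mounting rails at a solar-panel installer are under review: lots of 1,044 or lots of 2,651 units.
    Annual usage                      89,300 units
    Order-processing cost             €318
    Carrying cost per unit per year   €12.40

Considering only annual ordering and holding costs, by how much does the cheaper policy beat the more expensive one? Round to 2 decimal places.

€6,525.22

Annual cost at Q: ordering D·S/Q plus holding Q·H/2.
TC(1,044) = (89,300/1,044)×318 + (1,044/2)×12.4 = €33,673.37
TC(2,651) = (89,300/2,651)×318 + (2,651/2)×12.4 = €27,148.16
Cheaper: Q = 2,651.  Difference = €6,525.22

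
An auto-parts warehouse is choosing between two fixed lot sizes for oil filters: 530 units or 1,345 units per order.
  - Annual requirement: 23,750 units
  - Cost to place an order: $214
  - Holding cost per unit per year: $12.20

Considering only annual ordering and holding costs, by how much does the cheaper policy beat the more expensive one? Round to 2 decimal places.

$839.31

TC(Q) = (D/Q)S + (Q/2)H
TC(530) = (23,750/530)×214 + (530/2)×12.2 = $12,822.62
TC(1,345) = (23,750/1,345)×214 + (1,345/2)×12.2 = $11,983.31
Lots of 1,345 are cheaper by $839.31.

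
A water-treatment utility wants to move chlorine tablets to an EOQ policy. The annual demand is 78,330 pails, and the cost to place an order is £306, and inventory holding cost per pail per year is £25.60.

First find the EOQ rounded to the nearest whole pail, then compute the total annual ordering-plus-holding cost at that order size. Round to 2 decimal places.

£35,031.58

Q* = √(2·D·S / H) = √(2·78,330·306 / 25.6) = √1,872,576.6 ≈ 1,368.42 → Q = 1,368 pails
Ordering: D/Q × S = 78,330/1,368 × £306 = £17,521.18
Holding:  Q/2 × H = 1,368/2 × £25.6 = £17,510.40
Total = £17,521.18 + £17,510.40 = £35,031.58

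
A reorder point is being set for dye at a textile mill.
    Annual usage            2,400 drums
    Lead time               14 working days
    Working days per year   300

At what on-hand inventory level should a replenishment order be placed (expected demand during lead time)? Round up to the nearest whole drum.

Daily demand d = 2,400 / 300 = 8.000 drums/day
Demand during lead time = 8.000 × 14 = 112.00
Reorder point = 112.00 → round up

112 drums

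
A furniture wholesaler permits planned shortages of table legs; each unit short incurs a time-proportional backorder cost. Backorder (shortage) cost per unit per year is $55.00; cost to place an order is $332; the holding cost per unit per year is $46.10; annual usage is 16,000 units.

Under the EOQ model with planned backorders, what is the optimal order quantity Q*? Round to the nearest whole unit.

651 units

Q* = √(2DS/H) · √((H + b)/b)
   = √(2 × 16,000 × 332 / 46.1) · √((46.1 + 55) / 55)
   = 480.058 × 1.3558 ≈ 650.86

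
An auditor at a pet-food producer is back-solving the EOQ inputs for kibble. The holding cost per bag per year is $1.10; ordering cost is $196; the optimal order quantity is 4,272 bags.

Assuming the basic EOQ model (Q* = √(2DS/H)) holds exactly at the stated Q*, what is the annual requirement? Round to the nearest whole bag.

EOQ relation: Q² = 2DS/H, so rearrange for the unknown.
D = Q²H / (2S) = 4,272² × 1.1 / (2 × 196) = 51,211.69

51,212 bags per year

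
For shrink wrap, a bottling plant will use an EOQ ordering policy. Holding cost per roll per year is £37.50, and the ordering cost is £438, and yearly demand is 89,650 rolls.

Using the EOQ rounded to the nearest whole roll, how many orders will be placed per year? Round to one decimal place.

Optimal lot size Q* = (2 × 89,650 × £438 / £37.5)^½ ≈ 1,447.14 → Q = 1,447
N = D/Q = 89,650/1,447 ≈ 61.956 orders/yr

62.0 orders per year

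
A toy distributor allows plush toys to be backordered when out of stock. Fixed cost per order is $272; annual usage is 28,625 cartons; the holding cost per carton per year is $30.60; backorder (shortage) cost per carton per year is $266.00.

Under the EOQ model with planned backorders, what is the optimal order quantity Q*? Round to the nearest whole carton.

753 cartons

Basic EOQ = √(2·28,625·272/30.6) = 713.364
Backorder adjustment √((H+b)/b) = √((30.6+266)/266) = 1.0560
Q* = 713.364 × 1.0560 ≈ 753.28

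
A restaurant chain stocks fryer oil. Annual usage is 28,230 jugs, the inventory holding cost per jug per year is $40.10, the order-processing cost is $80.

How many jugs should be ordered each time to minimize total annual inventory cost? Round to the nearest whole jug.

336 jugs

Q* = √(2·D·S / H) = √(2·28,230·80 / 40.1) = √112,638.4 ≈ 335.62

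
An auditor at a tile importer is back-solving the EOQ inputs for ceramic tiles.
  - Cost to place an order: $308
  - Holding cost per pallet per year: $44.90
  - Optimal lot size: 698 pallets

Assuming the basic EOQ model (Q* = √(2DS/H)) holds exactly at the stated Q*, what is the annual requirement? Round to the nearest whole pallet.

Since Q* = (2DS/H)^½, squaring gives Q*²·H = 2DS.
D = Q²H / (2S) = 698² × 44.9 / (2 × 308) = 35,512.11

35,512 pallets per year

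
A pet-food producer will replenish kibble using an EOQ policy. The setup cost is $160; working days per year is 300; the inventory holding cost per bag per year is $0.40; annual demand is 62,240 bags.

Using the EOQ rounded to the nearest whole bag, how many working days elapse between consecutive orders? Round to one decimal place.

EOQ = √(2DS/H) = √(2 × 62,240 × 160 / 0.4)
    = √(49,792,000.00) ≈ 7,056.34 → Q = 7,056 bags
Cycle time = (working days × Q)/D = (300 × 7,056) / 62,240 = 34.010 days

34.0 days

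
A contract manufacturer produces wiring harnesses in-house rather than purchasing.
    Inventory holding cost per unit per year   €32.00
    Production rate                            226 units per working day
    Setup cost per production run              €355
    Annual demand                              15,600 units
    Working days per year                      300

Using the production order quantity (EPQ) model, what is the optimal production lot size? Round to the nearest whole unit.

670 units

d = 15,600/300 = 52.0000 units/day;  effective holding cost H(1 − d/p) = 32·(1 − 52.0000/226) = 24.63717
Q* = √(2DS / H_eff) = √(2·15,600·355 / 24.63717) ≈ 670.50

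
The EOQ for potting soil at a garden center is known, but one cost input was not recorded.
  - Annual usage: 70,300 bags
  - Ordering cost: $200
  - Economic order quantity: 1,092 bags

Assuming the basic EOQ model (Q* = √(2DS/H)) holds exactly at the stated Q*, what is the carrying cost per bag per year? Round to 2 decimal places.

EOQ relation: Q² = 2DS/H, so rearrange for the unknown.
H = 2DS / Q² = 2 × 70,300 × 200 / 1,092² = 23.5814

$23.58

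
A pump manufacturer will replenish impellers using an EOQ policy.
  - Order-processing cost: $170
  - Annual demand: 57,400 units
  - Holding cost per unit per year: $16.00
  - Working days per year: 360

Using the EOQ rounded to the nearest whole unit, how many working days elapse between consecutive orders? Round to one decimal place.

Optimal lot size Q* = (2 × 57,400 × $170 / $16)^½ ≈ 1,104.42 → Q = 1,104 units
T = Q/D × 360 days = 1,104/57,400 × 360 = 6.924 days

6.9 days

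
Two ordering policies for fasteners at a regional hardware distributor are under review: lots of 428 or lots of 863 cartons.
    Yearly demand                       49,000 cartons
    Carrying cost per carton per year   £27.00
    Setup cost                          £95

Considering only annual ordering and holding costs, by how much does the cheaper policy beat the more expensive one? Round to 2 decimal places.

Annual cost at Q: ordering D·S/Q plus holding Q·H/2.
TC(428) = (49,000/428)×95 + (428/2)×27 = £16,654.17
TC(863) = (49,000/863)×95 + (863/2)×27 = £17,044.47
Cheaper: Q = 428.  Difference = £390.31

£390.31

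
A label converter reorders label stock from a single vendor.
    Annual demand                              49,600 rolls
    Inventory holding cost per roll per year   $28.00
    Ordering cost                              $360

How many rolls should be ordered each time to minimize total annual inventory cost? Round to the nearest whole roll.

1,129 rolls

EOQ = √(2DS/H) = √(2 × 49,600 × 360 / 28)
    = √(1,275,428.57) ≈ 1,129.35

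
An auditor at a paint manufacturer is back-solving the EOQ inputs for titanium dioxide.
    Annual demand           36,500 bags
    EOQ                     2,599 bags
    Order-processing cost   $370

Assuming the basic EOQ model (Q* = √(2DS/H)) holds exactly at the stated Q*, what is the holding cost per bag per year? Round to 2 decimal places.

$4.00

EOQ relation: Q² = 2DS/H, so rearrange for the unknown.
H = 2DS / Q² = 2 × 36,500 × 370 / 2,599² = 3.9986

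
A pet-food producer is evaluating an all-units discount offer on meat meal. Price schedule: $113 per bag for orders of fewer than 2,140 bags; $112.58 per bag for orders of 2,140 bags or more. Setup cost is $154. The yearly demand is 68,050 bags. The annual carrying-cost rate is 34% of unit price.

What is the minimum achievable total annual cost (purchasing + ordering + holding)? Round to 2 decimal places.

$7,706,922.66

H₁ = 34%×$113 = $38.4200;  H₂ = 34%×$112.58 = $38.2772
EOQ₁ = √(2×68,050×154/38.4200) = 738.60  (< 2,140, feasible at tier 1)
EOQ₂ = √(2×68,050×154/38.2772) = 739.98  (< 2,140 → use Q = 2,140 at tier-2 price)
TC(tier 1 (EOQ₁), Q≈738.6) = $7,718,027.11
TC(tier 2, Q≈2,140.0) = $7,706,922.66
Minimum at tier 2: $7,706,922.66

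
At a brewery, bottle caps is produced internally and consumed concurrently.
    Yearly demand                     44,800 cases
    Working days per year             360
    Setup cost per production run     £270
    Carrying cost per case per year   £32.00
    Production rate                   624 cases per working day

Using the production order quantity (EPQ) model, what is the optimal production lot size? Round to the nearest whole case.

972 cases

d = 44,800/360 = 124.4444 cases/day;  effective holding cost H(1 − d/p) = 32·(1 − 124.4444/624) = 25.61823
Q* = √(2DS / H_eff) = √(2·44,800·270 / 25.61823) ≈ 971.77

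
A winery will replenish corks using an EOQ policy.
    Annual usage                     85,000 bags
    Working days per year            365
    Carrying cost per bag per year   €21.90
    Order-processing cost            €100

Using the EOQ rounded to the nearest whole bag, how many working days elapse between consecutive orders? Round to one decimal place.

3.8 days

2DS/H = 2·85,000·100/21.9 = 776,255.71
EOQ = √776,255.71 ≈ 881.05 → Q = 881 bags
T = Q/D × 365 days = 881/85,000 × 365 = 3.783 days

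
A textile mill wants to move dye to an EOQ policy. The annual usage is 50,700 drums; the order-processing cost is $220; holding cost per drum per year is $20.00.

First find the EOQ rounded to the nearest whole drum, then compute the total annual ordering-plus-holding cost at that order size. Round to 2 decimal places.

$21,122.50

Q* = √(2·D·S / H) = √(2·50,700·220 / 20) = √1,115,400.0 ≈ 1,056.12 → Q = 1,056 drums
Annual ordering cost = (D/Q)·S = (50,700/1,056) × 220 = $10,562.50
Annual holding cost  = (Q/2)·H = (1,056/2) × 20 = $10,560.00
Total = $10,562.50 + $10,560.00 = $21,122.50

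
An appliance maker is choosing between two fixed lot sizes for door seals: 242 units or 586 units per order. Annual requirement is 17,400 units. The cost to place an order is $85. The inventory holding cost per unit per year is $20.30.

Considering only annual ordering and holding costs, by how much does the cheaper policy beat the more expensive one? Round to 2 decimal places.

Annual cost at Q: ordering D·S/Q plus holding Q·H/2.
TC(242) = (17,400/242)×85 + (242/2)×20.3 = $8,567.87
TC(586) = (17,400/586)×85 + (586/2)×20.3 = $8,471.79
Cheaper: Q = 586.  Difference = $96.08

$96.08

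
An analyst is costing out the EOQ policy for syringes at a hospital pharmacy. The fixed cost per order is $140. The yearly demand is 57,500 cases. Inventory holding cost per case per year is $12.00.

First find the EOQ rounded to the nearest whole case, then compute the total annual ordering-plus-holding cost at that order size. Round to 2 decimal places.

Optimal lot size Q* = (2 × 57,500 × $140 / $12)^½ ≈ 1,158.30 → Q = 1,158 cases
Ordering: D/Q × S = 57,500/1,158 × $140 = $6,951.64
Holding:  Q/2 × H = 1,158/2 × $12 = $6,948.00
Total = $6,951.64 + $6,948.00 = $13,899.64

$13,899.64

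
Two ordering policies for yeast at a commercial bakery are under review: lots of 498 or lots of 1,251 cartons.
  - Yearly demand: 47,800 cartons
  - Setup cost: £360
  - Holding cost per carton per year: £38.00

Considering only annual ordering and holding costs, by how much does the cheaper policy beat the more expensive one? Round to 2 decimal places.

Annual cost at Q: ordering D·S/Q plus holding Q·H/2.
TC(498) = (47,800/498)×360 + (498/2)×38 = £44,016.22
TC(1,251) = (47,800/1,251)×360 + (1,251/2)×38 = £37,524.40
Lots of 1,251 are cheaper by £6,491.82.

£6,491.82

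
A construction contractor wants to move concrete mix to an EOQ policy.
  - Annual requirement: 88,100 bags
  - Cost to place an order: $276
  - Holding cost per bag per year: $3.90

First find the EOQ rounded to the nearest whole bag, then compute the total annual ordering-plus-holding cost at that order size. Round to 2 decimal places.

EOQ = √(2DS/H) = √(2 × 88,100 × 276 / 3.9)
    = √(12,469,538.46) ≈ 3,531.22 → Q = 3,531 bags
Orders/yr = 88,100/3,531 = 24.950; ordering cost = 24.950 × $276 = $6,886.32
Average inventory = 3,531/2 = 1765.5; holding cost = 1765.5 × $3.9 = $6,885.45
Total = $6,886.32 + $6,885.45 = $13,771.77

$13,771.77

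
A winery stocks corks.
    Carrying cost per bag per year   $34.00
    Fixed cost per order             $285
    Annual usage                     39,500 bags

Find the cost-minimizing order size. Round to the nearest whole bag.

814 bags

EOQ = √(2DS/H) = √(2 × 39,500 × 285 / 34)
    = √(662,205.88) ≈ 813.76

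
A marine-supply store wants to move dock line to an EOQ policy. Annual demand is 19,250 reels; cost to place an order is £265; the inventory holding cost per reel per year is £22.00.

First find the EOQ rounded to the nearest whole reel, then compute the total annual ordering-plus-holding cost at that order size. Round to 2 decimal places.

£14,981.82

EOQ = √(2DS/H) = √(2 × 19,250 × 265 / 22)
    = √(463,750.00) ≈ 680.99 → Q = 681 reels
Orders/yr = 19,250/681 = 28.267; ordering cost = 28.267 × £265 = £7,490.82
Average inventory = 681/2 = 340.5; holding cost = 340.5 × £22 = £7,491.00
Total = £7,490.82 + £7,491.00 = £14,981.82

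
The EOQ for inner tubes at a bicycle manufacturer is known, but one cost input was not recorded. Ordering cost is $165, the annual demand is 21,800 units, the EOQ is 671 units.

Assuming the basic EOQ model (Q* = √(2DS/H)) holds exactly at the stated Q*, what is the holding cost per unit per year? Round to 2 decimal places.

$15.98

EOQ relation: Q² = 2DS/H, so rearrange for the unknown.
H = 2DS / Q² = 2 × 21,800 × 165 / 671² = 15.9781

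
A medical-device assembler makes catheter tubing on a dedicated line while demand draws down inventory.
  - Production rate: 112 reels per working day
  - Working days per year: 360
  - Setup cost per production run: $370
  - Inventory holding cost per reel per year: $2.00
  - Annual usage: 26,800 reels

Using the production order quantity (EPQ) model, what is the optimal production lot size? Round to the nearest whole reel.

5,438 reels

Daily demand d = 26,800/360 = 74.444; p = 112; 1 − d/p = 0.33532
EPQ = √(2DS / (H(1 − d/p)))
    = √(2 × 26,800 × 370 / (2 × 0.33532)) ≈ 5,438.01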